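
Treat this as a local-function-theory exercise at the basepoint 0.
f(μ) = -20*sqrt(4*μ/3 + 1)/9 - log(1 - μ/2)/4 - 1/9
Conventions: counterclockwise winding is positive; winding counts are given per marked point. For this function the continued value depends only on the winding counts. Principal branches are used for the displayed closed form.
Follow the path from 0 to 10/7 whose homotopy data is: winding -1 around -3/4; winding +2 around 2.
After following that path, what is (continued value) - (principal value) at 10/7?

The rational part is single-valued and drops out of the difference; each branch term changes only by its own monodromy.
(-1/4)*log(1 - μ/(2)): each positive loop around 2 adds 2*pi*i to the log, so winding +2 contributes (-1/4)*(2)*2*pi*i = -pi*i.
(-20/9)*sqrt(1 - μ/(-3/4)): winding -1 is odd, the square root flips sign, contributing -2*(-20/9)*sqrt(1 - (10/7)/(-3/4)) = -2*(-20/9)*sqrt(61/21) = (40/189)*sqrt(1281).
Summing the contributions at μ = 10/7 gives ((40/189)*sqrt(1281)) - (pi)*i.

Continued minus principal equals ((40/189)*sqrt(1281)) - (pi)*i.


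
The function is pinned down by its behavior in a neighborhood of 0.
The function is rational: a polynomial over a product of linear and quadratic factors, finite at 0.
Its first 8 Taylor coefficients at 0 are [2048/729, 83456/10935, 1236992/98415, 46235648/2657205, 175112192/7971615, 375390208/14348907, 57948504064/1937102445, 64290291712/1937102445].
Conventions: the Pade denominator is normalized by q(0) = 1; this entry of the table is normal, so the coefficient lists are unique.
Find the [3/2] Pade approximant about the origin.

The Pade approximant has numerator coefficients [2048/729, 3842524672/1916872695, 2791309312/17251854255, 22330474496/465800064885]; denominator coefficients [1, -1053424/525891, 4852928/4733019].

Taylor coefficients needed (read off): a_0 = 2048/729, a_1 = 83456/10935, a_2 = 1236992/98415, a_3 = 46235648/2657205, a_4 = 175112192/7971615, a_5 = 375390208/14348907.
Write the denominator as Q(j) = 1 + q1*j + q2*j^2. Requiring Q*f - P = O(j^6) with deg P <= 3 kills the coefficients of j^4..j^5 in Q*f:
  j^4: a_4 + q1*a_3 + q2*a_2 = 0, i.e. 175112192/7971615 + (46235648/2657205)*q1 + (1236992/98415)*q2 = 0.
  j^5: a_5 + q1*a_4 + q2*a_3 = 0, i.e. 375390208/14348907 + (175112192/7971615)*q1 + (46235648/2657205)*q2 = 0.
Solving this linear system: q1 = -1053424/525891, q2 = 4852928/4733019.
The numerator is Q*f truncated at degree 3: P0 = a_0 = 2048/729; P1 = a_1 + q1*a_0 = 3842524672/1916872695; P2 = a_2 + q1*a_1 + q2*a_0 = 2791309312/17251854255; P3 = a_3 + q1*a_2 + q2*a_1 = 22330474496/465800064885.


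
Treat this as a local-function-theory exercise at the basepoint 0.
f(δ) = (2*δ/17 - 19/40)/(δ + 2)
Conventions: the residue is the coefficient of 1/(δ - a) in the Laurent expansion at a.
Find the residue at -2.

At the order-1 pole -2 set g(δ) = (δ - (-2))*f(δ) = 2*δ/17 - 19/40.
Simple pole: residue = g(a) at a = -2, which is -483/680.

The residue is -483/680.


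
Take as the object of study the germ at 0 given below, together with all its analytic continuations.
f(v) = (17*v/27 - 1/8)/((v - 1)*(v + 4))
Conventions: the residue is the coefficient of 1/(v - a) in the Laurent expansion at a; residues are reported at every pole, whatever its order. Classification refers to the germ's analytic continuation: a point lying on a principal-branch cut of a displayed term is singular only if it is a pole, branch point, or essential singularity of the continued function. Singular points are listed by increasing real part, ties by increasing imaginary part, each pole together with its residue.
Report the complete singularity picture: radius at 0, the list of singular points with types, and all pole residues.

Denominator factor (v + 4): pole of order 1 at -4, modulus 4.
Denominator factor (v - 1): pole of order 1 at 1, modulus 1.
The radius of convergence is the smallest modulus among the singular points: 1.
At the order-1 pole -4 set g(v) = (v - (-4))*f(v) = (17*v/27 - 1/8)/(v - 1).
Simple pole: residue = g(a) at a = -4, which is 571/1080.
At the order-1 pole 1 set g(v) = (v - (1))*f(v) = (17*v/27 - 1/8)/(v + 4).
Simple pole: residue = g(a) at a = 1, which is 109/1080.
List the singular points by increasing real part (a conjugate pair: the negative imaginary part first).

Radius of convergence at 0: 1.
At -4: a pole of order 1; residue 571/1080.
At 1: a pole of order 1; residue 109/1080.


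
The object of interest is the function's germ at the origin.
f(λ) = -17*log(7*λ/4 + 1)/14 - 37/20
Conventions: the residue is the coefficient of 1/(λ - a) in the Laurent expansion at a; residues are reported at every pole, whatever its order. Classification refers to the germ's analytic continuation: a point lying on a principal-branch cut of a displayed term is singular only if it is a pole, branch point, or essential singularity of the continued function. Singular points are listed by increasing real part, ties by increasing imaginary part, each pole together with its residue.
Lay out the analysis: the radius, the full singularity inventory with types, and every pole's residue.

Branch term (-17/14)*log(1 - λ/(-4/7)): its argument vanishes at λ = -4/7, a logarithmic branch point, modulus 4/7.
The radius of convergence is the smallest modulus among the singular points: 4/7.

Radius of convergence at 0: 4/7.
At -4/7: a logarithmic branch point.


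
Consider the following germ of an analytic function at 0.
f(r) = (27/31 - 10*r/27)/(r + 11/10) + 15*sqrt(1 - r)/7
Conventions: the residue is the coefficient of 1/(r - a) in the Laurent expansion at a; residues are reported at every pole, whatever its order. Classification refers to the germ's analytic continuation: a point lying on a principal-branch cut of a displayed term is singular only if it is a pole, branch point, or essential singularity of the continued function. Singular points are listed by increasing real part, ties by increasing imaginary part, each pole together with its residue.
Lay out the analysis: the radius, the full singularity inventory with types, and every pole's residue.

Radius of convergence at 0: 1.
At -11/10: a pole of order 1; residue 1070/837.
At 1: an algebraic (square-root) branch point.

Denominator factor (r + 11/10): pole of order 1 at -11/10, modulus 11/10.
Branch term (15/7)*sqrt(1 - r/(1)): its argument vanishes at r = 1, a square-root branch point, modulus 1.
The radius of convergence is the smallest modulus among the singular points: 1.
The branch term is analytic at -11/10 and contributes nothing to the residue; only the rational part matters.
At the order-1 pole -11/10 set g(r) = (r - (-11/10))*(rational part) = 27/31 - 10*r/27.
Simple pole: residue = g(a) at a = -11/10, which is 1070/837.
List the singular points by increasing real part (a conjugate pair: the negative imaginary part first).


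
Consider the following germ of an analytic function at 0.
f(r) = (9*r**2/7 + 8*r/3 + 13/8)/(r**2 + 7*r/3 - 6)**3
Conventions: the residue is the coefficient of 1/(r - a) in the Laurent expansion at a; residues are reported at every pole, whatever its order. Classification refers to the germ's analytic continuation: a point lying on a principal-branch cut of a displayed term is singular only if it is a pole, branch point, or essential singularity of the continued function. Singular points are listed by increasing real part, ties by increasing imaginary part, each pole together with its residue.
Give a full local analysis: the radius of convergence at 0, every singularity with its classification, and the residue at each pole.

Radius of convergence at 0: -7/6 + (1/6)*sqrt(265).
At -7/6 - (1/6)*sqrt(265): a pole of order 3; residue (118017/521069500)*sqrt(265).
At -7/6 + (1/6)*sqrt(265): a pole of order 3; residue -(118017/521069500)*sqrt(265).


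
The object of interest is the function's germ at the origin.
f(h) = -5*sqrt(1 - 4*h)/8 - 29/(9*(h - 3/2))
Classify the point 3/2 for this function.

The denominator factor h - 3/2 vanishes at 3/2 and appears to the power 1; the numerator there equals -29/9, nonzero, and no other factor vanishes.
The branch terms are analytic at this point.
Hence a pole whose order is the multiplicity, 1.

The point is a pole of order 1.


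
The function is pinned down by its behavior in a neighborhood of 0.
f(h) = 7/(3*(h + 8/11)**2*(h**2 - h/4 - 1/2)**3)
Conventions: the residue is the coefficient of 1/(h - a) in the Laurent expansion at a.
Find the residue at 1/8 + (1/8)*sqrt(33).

The residue is -6820509850/2255067 + (39208928570/74417211)*sqrt(33).


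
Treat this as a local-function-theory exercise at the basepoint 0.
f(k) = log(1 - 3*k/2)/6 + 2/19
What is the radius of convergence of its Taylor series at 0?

Branch term (1/6)*log(1 - k/(2/3)): its argument vanishes at k = 2/3, a logarithmic branch point, modulus 2/3.
The radius of convergence is the smallest modulus among the singular points: 2/3.

The radius of convergence is 2/3.


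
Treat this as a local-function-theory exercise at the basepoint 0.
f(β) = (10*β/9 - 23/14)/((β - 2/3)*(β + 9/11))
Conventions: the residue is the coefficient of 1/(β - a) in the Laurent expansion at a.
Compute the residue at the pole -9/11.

At the order-1 pole -9/11 set g(β) = (β - (-9/11))*f(β) = (10*β/9 - 23/14)/(β - 2/3).
Simple pole: residue = g(a) at a = -9/11, which is 1179/686.

The residue is 1179/686.


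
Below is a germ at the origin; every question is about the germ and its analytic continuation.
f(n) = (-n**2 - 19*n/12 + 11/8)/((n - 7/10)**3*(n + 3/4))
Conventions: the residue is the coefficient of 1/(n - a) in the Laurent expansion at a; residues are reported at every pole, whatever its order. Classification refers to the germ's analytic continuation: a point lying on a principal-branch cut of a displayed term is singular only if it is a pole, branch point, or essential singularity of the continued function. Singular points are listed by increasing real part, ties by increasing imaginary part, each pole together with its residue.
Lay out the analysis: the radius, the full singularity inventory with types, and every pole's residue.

Radius of convergence at 0: 7/10.
At -3/4: a pole of order 1; residue -16000/24389.
At 7/10: a pole of order 3; residue 16000/24389.

Denominator factor (n - 7/10)^3: pole of order 3 at 7/10, modulus 7/10.
Denominator factor (n + 3/4): pole of order 1 at -3/4, modulus 3/4.
The radius of convergence is the smallest modulus among the singular points: 7/10.
At the order-1 pole -3/4 set g(n) = (n - (-3/4))*f(n) = (-n**2 - 19*n/12 + 11/8)/(n - 7/10)**3.
Simple pole: residue = g(a) at a = -3/4, which is -16000/24389.
At the order-3 pole 7/10 set g(n) = (n - (7/10))^3*f(n) = (-n**2 - 19*n/12 + 11/8)/(n + 3/4).
Order-3 pole: residue = g''(a)/2; g''(7/10) = 32000/24389, so the residue is 16000/24389.
List the singular points by increasing real part (a conjugate pair: the negative imaginary part first).


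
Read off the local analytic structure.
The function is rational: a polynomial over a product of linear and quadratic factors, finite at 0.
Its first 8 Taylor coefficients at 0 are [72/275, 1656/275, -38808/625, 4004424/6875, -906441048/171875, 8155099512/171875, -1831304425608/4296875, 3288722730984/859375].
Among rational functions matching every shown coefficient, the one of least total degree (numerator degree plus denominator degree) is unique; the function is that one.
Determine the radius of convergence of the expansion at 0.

No rational of total degree below 5 reproduces all 8 coefficients; solving the [1/4] Pade equations on them gives f(ω) = (3*ω + 1/11)/((ω**2 - 11*ω/2 - 5/8)*(ω**2 - 2*ω/3 - 5/9)), whose expansion matches every shown term.
Denominator factor (ω**2 - 2*ω/3 - 5/9): discriminant 8/3, real irrational roots 1/3 + (1/3)*sqrt(6) and 1/3 - (1/3)*sqrt(6); poles of order 1, moduli 1/3 + (1/3)*sqrt(6) and -1/3 + (1/3)*sqrt(6).
Denominator factor (ω**2 - 11*ω/2 - 5/8): discriminant 131/4, real irrational roots 11/4 + (1/4)*sqrt(131) and 11/4 - (1/4)*sqrt(131); poles of order 1, moduli 11/4 + (1/4)*sqrt(131) and -11/4 + (1/4)*sqrt(131).
The radius of convergence is the smallest modulus among the singular points: -11/4 + (1/4)*sqrt(131).

The radius of convergence is -11/4 + (1/4)*sqrt(131).


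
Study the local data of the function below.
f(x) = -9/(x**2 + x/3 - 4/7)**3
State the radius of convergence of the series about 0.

Denominator factor (x**2 + x/3 - 4/7)^3: discriminant 151/63, real irrational roots -1/6 + (1/42)*sqrt(1057) and -1/6 - (1/42)*sqrt(1057); poles of order 3, moduli -1/6 + (1/42)*sqrt(1057) and 1/6 + (1/42)*sqrt(1057).
The radius of convergence is the smallest modulus among the singular points: -1/6 + (1/42)*sqrt(1057).

The radius of convergence is -1/6 + (1/42)*sqrt(1057).


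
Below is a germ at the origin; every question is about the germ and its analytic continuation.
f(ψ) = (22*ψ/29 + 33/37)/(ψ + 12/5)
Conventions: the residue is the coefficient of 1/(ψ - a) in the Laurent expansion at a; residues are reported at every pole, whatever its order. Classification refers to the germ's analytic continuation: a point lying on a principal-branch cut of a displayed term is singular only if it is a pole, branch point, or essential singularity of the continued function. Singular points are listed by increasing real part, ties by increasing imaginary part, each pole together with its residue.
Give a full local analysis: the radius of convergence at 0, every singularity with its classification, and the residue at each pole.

Denominator factor (ψ + 12/5): pole of order 1 at -12/5, modulus 12/5.
The radius of convergence is the smallest modulus among the singular points: 12/5.
At the order-1 pole -12/5 set g(ψ) = (ψ - (-12/5))*f(ψ) = 22*ψ/29 + 33/37.
Simple pole: residue = g(a) at a = -12/5, which is -4983/5365.

Radius of convergence at 0: 12/5.
At -12/5: a pole of order 1; residue -4983/5365.


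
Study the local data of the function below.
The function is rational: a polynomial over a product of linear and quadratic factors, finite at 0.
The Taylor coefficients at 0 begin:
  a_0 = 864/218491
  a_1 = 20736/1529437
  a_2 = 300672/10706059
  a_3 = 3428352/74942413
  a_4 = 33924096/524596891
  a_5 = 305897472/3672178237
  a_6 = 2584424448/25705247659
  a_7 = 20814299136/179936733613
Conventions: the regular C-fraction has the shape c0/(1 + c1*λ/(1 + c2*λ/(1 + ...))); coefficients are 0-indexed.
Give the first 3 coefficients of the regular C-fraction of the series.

The regular C-fraction coefficients are [864/218491, -24/7, 19/14].

Taylor coefficients (read off): a_0 = 864/218491, a_1 = 20736/1529437, a_2 = 300672/10706059.
c0 = a_0 = 864/218491. Peel one level at a time: if S = 1 + c*λ/S' with S'(0) = 1, then c is the λ-coefficient of S and S' = c*λ/(S - 1).
S_1 = c0/f = 1 + (-24/7)*λ + (228/49)*λ^2 + ...; c1 = -24/7.
S_2 = c1*λ/(S_1 - 1) = 1 + (19/14)*λ + ...; c2 = 19/14.


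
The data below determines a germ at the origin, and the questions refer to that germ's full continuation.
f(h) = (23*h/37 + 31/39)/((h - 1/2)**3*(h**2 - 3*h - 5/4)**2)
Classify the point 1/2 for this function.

The point is a pole of order 3.

The denominator factor h - 1/2 vanishes at 1/2 and appears to the power 3; the numerator there equals 3191/2886, nonzero, and no other factor vanishes.
Hence a pole whose order is the multiplicity, 3.


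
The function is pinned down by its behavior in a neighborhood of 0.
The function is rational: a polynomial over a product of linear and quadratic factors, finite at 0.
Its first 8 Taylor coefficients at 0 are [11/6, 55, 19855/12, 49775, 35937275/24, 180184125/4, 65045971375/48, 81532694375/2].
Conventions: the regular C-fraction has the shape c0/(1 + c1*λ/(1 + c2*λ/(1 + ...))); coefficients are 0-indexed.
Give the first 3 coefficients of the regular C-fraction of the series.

Taylor coefficients (read off): a_0 = 11/6, a_1 = 55, a_2 = 19855/12.
c0 = a_0 = 11/6. Peel one level at a time: if S = 1 + c*λ/S' with S'(0) = 1, then c is the λ-coefficient of S and S' = c*λ/(S - 1).
S_1 = c0/f = 1 + (-30)*λ + (-5/2)*λ^2 + ...; c1 = -30.
S_2 = c1*λ/(S_1 - 1) = 1 + (-1/12)*λ + ...; c2 = -1/12.

The regular C-fraction coefficients are [11/6, -30, -1/12].


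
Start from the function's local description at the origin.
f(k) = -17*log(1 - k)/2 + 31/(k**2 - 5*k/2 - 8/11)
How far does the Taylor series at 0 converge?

The radius of convergence is -5/4 + (1/44)*sqrt(4433).

Denominator factor (k**2 - 5*k/2 - 8/11): discriminant 403/44, real irrational roots 5/4 + (1/44)*sqrt(4433) and 5/4 - (1/44)*sqrt(4433); poles of order 1, moduli 5/4 + (1/44)*sqrt(4433) and -5/4 + (1/44)*sqrt(4433).
Branch term (-17/2)*log(1 - k/(1)): its argument vanishes at k = 1, a logarithmic branch point, modulus 1.
The radius of convergence is the smallest modulus among the singular points: -5/4 + (1/44)*sqrt(4433).


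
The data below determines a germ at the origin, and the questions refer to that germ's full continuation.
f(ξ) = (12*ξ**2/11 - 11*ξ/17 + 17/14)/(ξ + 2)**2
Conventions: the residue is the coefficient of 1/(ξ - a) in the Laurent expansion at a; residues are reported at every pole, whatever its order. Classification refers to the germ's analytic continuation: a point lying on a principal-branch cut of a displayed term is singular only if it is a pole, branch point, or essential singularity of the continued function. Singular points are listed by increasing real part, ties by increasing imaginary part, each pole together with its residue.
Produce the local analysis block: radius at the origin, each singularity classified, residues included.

Denominator factor (ξ + 2)^2: pole of order 2 at -2, modulus 2.
The radius of convergence is the smallest modulus among the singular points: 2.
At the order-2 pole -2 set g(ξ) = (ξ - (-2))^2*f(ξ) = 12*ξ**2/11 - 11*ξ/17 + 17/14.
Order-2 pole: residue = g'(a); g'(-2) = -937/187, so the residue is -937/187.

Radius of convergence at 0: 2.
At -2: a pole of order 2; residue -937/187.


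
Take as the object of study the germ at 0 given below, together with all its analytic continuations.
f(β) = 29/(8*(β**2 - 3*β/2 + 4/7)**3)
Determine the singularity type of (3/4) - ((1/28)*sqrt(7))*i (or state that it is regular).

The denominator factor β**2 - 3*β/2 + 4/7 vanishes at (3/4) - ((1/28)*sqrt(7))*i and appears to the power 3; the numerator there equals 29/8, nonzero, and no other factor vanishes.
Hence a pole whose order is the multiplicity, 3.

The point is a pole of order 3.


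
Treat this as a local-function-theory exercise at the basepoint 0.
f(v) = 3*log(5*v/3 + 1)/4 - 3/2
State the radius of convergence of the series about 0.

Branch term (3/4)*log(1 - v/(-3/5)): its argument vanishes at v = -3/5, a logarithmic branch point, modulus 3/5.
The radius of convergence is the smallest modulus among the singular points: 3/5.

The radius of convergence is 3/5.


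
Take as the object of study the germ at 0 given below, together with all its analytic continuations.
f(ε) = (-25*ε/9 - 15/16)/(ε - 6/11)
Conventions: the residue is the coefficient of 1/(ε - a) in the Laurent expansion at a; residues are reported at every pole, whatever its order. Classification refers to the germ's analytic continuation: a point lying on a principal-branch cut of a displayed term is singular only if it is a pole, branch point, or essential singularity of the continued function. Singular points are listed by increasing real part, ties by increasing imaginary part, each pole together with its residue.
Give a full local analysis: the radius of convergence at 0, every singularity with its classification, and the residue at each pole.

Radius of convergence at 0: 6/11.
At 6/11: a pole of order 1; residue -1295/528.

Denominator factor (ε - 6/11): pole of order 1 at 6/11, modulus 6/11.
The radius of convergence is the smallest modulus among the singular points: 6/11.
At the order-1 pole 6/11 set g(ε) = (ε - (6/11))*f(ε) = -25*ε/9 - 15/16.
Simple pole: residue = g(a) at a = 6/11, which is -1295/528.


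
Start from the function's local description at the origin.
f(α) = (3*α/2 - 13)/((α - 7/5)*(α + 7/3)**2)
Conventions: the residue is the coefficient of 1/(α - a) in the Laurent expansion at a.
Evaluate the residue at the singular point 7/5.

The residue is -4905/6272.

At the order-1 pole 7/5 set g(α) = (α - (7/5))*f(α) = (3*α/2 - 13)/(α + 7/3)**2.
Simple pole: residue = g(a) at a = 7/5, which is -4905/6272.


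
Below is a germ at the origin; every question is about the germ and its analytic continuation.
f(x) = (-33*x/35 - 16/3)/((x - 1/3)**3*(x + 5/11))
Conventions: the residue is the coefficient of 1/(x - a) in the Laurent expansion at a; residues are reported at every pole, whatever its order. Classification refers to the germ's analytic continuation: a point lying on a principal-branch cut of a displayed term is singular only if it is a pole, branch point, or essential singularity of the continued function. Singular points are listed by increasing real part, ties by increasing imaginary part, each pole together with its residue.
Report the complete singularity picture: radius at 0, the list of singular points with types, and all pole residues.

Denominator factor (x + 5/11): pole of order 1 at -5/11, modulus 5/11.
Denominator factor (x - 1/3)^3: pole of order 3 at 1/3, modulus 1/3.
The radius of convergence is the smallest modulus among the singular points: 1/3.
At the order-1 pole -5/11 set g(x) = (x - (-5/11))*f(x) = (-33*x/35 - 16/3)/(x - 1/3)**3.
Simple pole: residue = g(a) at a = -5/11, which is 1233837/123032.
At the order-3 pole 1/3 set g(x) = (x - (1/3))^3*f(x) = (-33*x/35 - 16/3)/(x + 5/11).
Order-3 pole: residue = g''(a)/2; g''(1/3) = -1233837/61516, so the residue is -1233837/123032.
List the singular points by increasing real part (a conjugate pair: the negative imaginary part first).

Radius of convergence at 0: 1/3.
At -5/11: a pole of order 1; residue 1233837/123032.
At 1/3: a pole of order 3; residue -1233837/123032.


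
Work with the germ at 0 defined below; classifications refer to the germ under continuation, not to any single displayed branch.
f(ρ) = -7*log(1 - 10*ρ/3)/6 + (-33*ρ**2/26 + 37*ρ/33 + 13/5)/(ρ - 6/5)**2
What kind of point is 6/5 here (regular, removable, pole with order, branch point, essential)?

The point is a pole of order 2.

The denominator factor ρ - 6/5 vanishes at 6/5 and appears to the power 2; the numerator there equals 7571/3575, nonzero, and no other factor vanishes.
The branch terms are analytic at this point.
Hence a pole whose order is the multiplicity, 2.


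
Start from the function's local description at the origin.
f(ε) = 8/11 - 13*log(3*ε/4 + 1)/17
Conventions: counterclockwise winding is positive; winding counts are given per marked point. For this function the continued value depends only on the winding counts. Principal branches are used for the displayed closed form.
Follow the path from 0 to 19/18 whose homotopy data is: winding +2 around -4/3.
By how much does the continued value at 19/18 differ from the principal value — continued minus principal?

Continued minus principal equals -(52/17)*pi*i.

The rational part is single-valued and drops out of the difference; each branch term changes only by its own monodromy.
(-13/17)*log(1 - ε/(-4/3)): each positive loop around -4/3 adds 2*pi*i to the log, so winding +2 contributes (-13/17)*(2)*2*pi*i = -(52/17)*pi*i.
Summing the contributions at ε = 19/18 gives -(52/17)*pi*i.


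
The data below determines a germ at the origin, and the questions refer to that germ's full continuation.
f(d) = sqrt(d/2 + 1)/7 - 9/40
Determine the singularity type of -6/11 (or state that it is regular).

There is no denominator, hence no pole anywhere.
Branch term sqrt(1 - d/(-2)): argument at -6/11 is 8/11, nonzero, so -6/11 is not its branch point (a point on a principal cut is still regular for the continued germ).
So the germ continues analytically to -6/11.

The point is a regular point.


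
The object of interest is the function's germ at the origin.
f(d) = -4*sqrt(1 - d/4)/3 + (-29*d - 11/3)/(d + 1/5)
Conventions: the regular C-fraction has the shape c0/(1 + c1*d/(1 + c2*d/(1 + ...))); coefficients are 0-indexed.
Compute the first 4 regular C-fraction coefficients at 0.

Taylor coefficients (expand at 0): a_0 = -59/3, a_1 = -319/6, a_2 = 25601/96, a_3 = -341333/256.
c0 = a_0 = -59/3. Peel one level at a time: if S = 1 + c*d/S' with S'(0) = 1, then c is the d-coefficient of S and S' = c*d/(S - 1).
S_1 = c0/f = 1 + (-319/118)*d + (2324547/111392)*d^2 + ...; c1 = -319/118.
S_2 = c1*d/(S_1 - 1) = 1 + (2324547/301136)*d + (2099839/26050816)*d^2 + ...; c2 = 2324547/301136.
S_3 = c2*d/(S_2 - 1) = 1 + (-123890501/11864487888)*d + ...; c3 = -123890501/11864487888.

The regular C-fraction coefficients are [-59/3, -319/118, 2324547/301136, -123890501/11864487888].


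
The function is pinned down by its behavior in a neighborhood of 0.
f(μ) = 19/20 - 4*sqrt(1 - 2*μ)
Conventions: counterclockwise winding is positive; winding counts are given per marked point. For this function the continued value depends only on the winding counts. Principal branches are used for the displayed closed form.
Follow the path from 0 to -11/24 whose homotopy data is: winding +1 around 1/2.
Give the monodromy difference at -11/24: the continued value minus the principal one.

Continued minus principal equals (4/3)*sqrt(69).

The rational part is single-valued and drops out of the difference; each branch term changes only by its own monodromy.
(-4)*sqrt(1 - μ/(1/2)): winding +1 is odd, the square root flips sign, contributing -2*(-4)*sqrt(1 - (-11/24)/(1/2)) = -2*(-4)*sqrt(23/12) = (4/3)*sqrt(69).
Summing the contributions at μ = -11/24 gives (4/3)*sqrt(69).


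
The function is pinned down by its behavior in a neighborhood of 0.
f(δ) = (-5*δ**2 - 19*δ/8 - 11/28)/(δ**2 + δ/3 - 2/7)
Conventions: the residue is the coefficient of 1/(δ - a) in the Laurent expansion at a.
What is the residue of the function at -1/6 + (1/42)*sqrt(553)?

The factor δ**2 + δ/3 - 2/7 splits as (δ - a)(δ - a') with a = -1/6 + (1/42)*sqrt(553), a' = -1/6 - (1/42)*sqrt(553). At the order-1 pole a set g(δ) = (δ - a)*f(δ) = [-5*δ**2 - 19*δ/8 - 11/28] / (δ - a').
Simple pole: residue = g(a) at a = -1/6 + (1/42)*sqrt(553), which is -17/48 - (1717/26544)*sqrt(553).

The residue is -17/48 - (1717/26544)*sqrt(553).


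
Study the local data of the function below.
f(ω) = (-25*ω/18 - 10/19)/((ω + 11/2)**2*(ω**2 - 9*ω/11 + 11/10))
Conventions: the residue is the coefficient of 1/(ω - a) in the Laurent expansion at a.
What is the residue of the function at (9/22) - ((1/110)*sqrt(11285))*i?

The factor ω**2 - 9*ω/11 + 11/10 splits as (ω - a)(ω - a') with a = (9/22) - ((1/110)*sqrt(11285))*i, a' = (9/22) + ((1/110)*sqrt(11285))*i. At the order-1 pole a set g(ω) = (ω - a)*f(ω) = [(-25*ω/18 - 10/19)/(ω + 11/2)**2] / (ω - a').
Simple pole: residue = g(a) at a = (9/22) - ((1/110)*sqrt(11285))*i, which is (-12890875/967001409) - ((7123775/35779052133)*sqrt(11285))*i.

The residue is (-12890875/967001409) - ((7123775/35779052133)*sqrt(11285))*i.


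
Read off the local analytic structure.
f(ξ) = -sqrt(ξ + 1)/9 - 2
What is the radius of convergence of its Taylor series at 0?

The radius of convergence is 1.

Branch term (-1/9)*sqrt(1 - ξ/(-1)): its argument vanishes at ξ = -1, a square-root branch point, modulus 1.
The radius of convergence is the smallest modulus among the singular points: 1.


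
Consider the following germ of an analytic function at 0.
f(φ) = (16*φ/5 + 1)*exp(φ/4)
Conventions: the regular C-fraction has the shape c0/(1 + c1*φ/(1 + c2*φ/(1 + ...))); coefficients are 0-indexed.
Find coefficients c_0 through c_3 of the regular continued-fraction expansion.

Taylor coefficients (expand at 0): a_0 = 1, a_1 = 69/20, a_2 = 133/160, a_3 = 197/1920.
c0 = a_0 = 1. Peel one level at a time: if S = 1 + c*φ/S' with S'(0) = 1, then c is the φ-coefficient of S and S' = c*φ/(S - 1).
S_1 = c0/f = 1 + (-69/20)*φ + (8857/800)*φ^2 + ...; c1 = -69/20.
S_2 = c1*φ/(S_1 - 1) = 1 + (8857/2760)*φ + (8627/304704)*φ^2 + ...; c2 = 8857/2760.
S_3 = c2*φ/(S_2 - 1) = 1 + (-43135/4889064)*φ + ...; c3 = -43135/4889064.

The regular C-fraction coefficients are [1, -69/20, 8857/2760, -43135/4889064].


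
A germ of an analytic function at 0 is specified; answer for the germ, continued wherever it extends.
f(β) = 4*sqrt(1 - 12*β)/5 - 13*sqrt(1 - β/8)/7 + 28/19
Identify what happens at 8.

The point is an algebraic (square-root) branch point.

The term (-13/7)*sqrt(1 - β/(8)) has argument 1 - 8/(8) = 0 at 8: a square-root (algebraic, two-sheeted) branch point; the remaining terms are analytic or single-valued there.


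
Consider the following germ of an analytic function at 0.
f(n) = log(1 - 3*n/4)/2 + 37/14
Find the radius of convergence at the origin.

Branch term (1/2)*log(1 - n/(4/3)): its argument vanishes at n = 4/3, a logarithmic branch point, modulus 4/3.
The radius of convergence is the smallest modulus among the singular points: 4/3.

The radius of convergence is 4/3.


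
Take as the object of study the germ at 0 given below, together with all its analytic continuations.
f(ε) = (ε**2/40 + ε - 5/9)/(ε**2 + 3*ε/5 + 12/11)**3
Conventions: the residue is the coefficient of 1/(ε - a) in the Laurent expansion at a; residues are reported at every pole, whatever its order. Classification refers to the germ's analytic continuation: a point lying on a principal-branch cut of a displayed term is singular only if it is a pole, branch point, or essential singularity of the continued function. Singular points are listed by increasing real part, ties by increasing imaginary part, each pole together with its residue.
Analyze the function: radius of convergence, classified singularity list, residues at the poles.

Radius of convergence at 0: (2/11)*sqrt(33).
At (-3/10) - ((1/110)*sqrt(12111))*i: a pole of order 3; residue -((46008325/32031199224)*sqrt(12111))*i.
At (-3/10) + ((1/110)*sqrt(12111))*i: a pole of order 3; residue ((46008325/32031199224)*sqrt(12111))*i.


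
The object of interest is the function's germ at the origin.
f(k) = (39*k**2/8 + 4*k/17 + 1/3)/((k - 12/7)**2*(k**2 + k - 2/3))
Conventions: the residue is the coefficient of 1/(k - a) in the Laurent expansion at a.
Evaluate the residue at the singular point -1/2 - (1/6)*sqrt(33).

The residue is -315609/11675464 - (5701297/64215052)*sqrt(33).

The factor k**2 + k - 2/3 splits as (k - a)(k - a') with a = -1/2 - (1/6)*sqrt(33), a' = -1/2 + (1/6)*sqrt(33). At the order-1 pole a set g(k) = (k - a)*f(k) = [(39*k**2/8 + 4*k/17 + 1/3)/(k - 12/7)**2] / (k - a').
Simple pole: residue = g(a) at a = -1/2 - (1/6)*sqrt(33), which is -315609/11675464 - (5701297/64215052)*sqrt(33).


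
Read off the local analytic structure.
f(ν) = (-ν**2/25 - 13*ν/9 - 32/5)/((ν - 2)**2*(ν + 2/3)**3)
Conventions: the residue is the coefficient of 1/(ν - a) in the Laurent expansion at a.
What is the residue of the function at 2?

At the order-2 pole 2 set g(ν) = (ν - (2))^2*f(ν) = (-ν**2/25 - 13*ν/9 - 32/5)/(ν + 2/3)**3.
Order-2 pole: residue = g'(a); g'(2) = 24369/51200, so the residue is 24369/51200.

The residue is 24369/51200.


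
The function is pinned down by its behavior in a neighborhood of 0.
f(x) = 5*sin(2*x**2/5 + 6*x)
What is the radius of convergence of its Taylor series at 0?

The factor -sin(2*x**2/5 + 6*x) is entire and contributes no finite singular point.
The polynomial part has no poles.
No finite singular points: the Taylor series at 0 converges everywhere.

The radius of convergence is infinite.


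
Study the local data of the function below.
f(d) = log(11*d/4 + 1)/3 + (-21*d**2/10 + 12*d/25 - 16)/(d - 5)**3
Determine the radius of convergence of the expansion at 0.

The radius of convergence is 4/11.

Denominator factor (d - 5)^3: pole of order 3 at 5, modulus 5.
Branch term (1/3)*log(1 - d/(-4/11)): its argument vanishes at d = -4/11, a logarithmic branch point, modulus 4/11.
The radius of convergence is the smallest modulus among the singular points: 4/11.


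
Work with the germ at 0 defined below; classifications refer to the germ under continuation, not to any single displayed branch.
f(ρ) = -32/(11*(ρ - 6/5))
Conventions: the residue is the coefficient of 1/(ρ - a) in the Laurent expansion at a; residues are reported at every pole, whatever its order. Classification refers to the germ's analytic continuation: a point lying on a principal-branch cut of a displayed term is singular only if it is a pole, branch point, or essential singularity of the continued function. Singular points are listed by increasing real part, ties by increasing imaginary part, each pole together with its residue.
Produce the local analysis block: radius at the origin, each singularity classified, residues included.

Denominator factor (ρ - 6/5): pole of order 1 at 6/5, modulus 6/5.
The radius of convergence is the smallest modulus among the singular points: 6/5.
At the order-1 pole 6/5 set g(ρ) = (ρ - (6/5))*f(ρ) = -32/11.
Simple pole: residue = g(a) at a = 6/5, which is -32/11.

Radius of convergence at 0: 6/5.
At 6/5: a pole of order 1; residue -32/11.


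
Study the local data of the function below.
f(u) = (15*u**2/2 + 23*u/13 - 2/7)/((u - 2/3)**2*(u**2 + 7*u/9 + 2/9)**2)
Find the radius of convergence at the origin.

The radius of convergence is (1/3)*sqrt(2).

Denominator factor (u - 2/3)^2: pole of order 2 at 2/3, modulus 2/3.
Denominator factor (u**2 + 7*u/9 + 2/9)^2: discriminant -23/81, complex-conjugate roots (-7/18) + ((1/18)*sqrt(23))*i and (-7/18) - ((1/18)*sqrt(23))*i; poles of order 2, moduli (1/3)*sqrt(2) and (1/3)*sqrt(2).
The radius of convergence is the smallest modulus among the singular points: (1/3)*sqrt(2).


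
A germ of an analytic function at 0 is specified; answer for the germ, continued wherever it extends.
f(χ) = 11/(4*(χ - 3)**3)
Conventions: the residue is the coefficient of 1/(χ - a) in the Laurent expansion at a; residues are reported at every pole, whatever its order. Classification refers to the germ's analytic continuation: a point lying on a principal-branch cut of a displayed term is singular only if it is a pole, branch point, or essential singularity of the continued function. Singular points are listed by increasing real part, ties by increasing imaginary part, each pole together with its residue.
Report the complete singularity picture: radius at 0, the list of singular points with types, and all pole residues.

Radius of convergence at 0: 3.
At 3: a pole of order 3; residue 0.

Denominator factor (χ - 3)^3: pole of order 3 at 3, modulus 3.
The radius of convergence is the smallest modulus among the singular points: 3.
At the order-3 pole 3 set g(χ) = (χ - (3))^3*f(χ) = 11/4.
Order-3 pole: residue = g''(a)/2; g''(3) = 0, so the residue is 0.


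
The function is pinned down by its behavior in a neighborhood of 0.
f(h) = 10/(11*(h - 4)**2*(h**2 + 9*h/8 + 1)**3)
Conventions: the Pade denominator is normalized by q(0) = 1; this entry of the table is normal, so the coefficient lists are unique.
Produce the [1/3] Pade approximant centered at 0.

The Pade approximant has numerator coefficients [5/88, -2675/74888]; denominator coefficients [1, 15293/6808, 7967/2368, 755923/435712].

Taylor coefficients needed (expand at 0): a_0 = 5/88, a_1 = -115/704, a_2 = 45/256, a_3 = 115/2048, a_4 = -156485/360448.
Write the denominator as Q(h) = 1 + q1*h + q2*h^2 + q3*h^3. Requiring Q*f - P = O(h^5) with deg P <= 1 kills the coefficients of h^2..h^4 in Q*f:
  h^2: a_2 + q1*a_1 + q2*a_0 = 0, i.e. 45/256 + (-115/704)*q1 + (5/88)*q2 = 0.
  h^3: a_3 + q1*a_2 + q2*a_1 + q3*a_0 = 0, i.e. 115/2048 + (45/256)*q1 + (-115/704)*q2 + (5/88)*q3 = 0.
  h^4: a_4 + q1*a_3 + q2*a_2 + q3*a_1 = 0, i.e. -156485/360448 + (115/2048)*q1 + (45/256)*q2 + (-115/704)*q3 = 0.
Solving this linear system: q1 = 15293/6808, q2 = 7967/2368, q3 = 755923/435712.
The numerator is Q*f truncated at degree 1: P0 = a_0 = 5/88; P1 = a_1 + q1*a_0 = -2675/74888.


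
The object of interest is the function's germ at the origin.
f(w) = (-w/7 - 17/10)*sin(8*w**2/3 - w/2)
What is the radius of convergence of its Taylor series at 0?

The factor sin(8*w**2/3 - w/2) is entire and contributes no finite singular point.
The polynomial part has no poles.
No finite singular points: the Taylor series at 0 converges everywhere.

The radius of convergence is infinite.


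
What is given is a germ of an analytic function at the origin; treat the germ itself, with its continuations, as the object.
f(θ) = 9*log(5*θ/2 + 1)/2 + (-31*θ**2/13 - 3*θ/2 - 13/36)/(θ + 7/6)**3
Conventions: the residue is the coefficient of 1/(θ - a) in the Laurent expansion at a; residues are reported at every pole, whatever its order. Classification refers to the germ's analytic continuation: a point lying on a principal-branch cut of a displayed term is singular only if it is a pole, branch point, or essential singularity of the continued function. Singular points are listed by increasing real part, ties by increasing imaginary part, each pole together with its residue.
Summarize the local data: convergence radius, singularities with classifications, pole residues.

Radius of convergence at 0: 2/5.
At -7/6: a pole of order 3; residue -31/13.
At -2/5: a logarithmic branch point.

Denominator factor (θ + 7/6)^3: pole of order 3 at -7/6, modulus 7/6.
Branch term (9/2)*log(1 - θ/(-2/5)): its argument vanishes at θ = -2/5, a logarithmic branch point, modulus 2/5.
The radius of convergence is the smallest modulus among the singular points: 2/5.
The branch term is analytic at -7/6 and contributes nothing to the residue; only the rational part matters.
At the order-3 pole -7/6 set g(θ) = (θ - (-7/6))^3*(rational part) = -31*θ**2/13 - 3*θ/2 - 13/36.
Order-3 pole: residue = g''(a)/2; g''(-7/6) = -62/13, so the residue is -31/13.
List the singular points by increasing real part (a conjugate pair: the negative imaginary part first).


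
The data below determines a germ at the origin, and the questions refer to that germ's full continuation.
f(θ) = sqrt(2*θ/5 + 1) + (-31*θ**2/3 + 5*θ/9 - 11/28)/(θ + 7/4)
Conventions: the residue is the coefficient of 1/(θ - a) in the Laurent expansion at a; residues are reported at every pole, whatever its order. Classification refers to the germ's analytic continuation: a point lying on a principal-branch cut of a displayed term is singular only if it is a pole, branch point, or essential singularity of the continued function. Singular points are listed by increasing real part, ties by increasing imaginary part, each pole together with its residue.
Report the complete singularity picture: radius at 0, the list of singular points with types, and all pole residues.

Denominator factor (θ + 7/4): pole of order 1 at -7/4, modulus 7/4.
Branch term (1)*sqrt(1 - θ/(-5/2)): its argument vanishes at θ = -5/2, a square-root branch point, modulus 5/2.
The radius of convergence is the smallest modulus among the singular points: 7/4.
The branch term is analytic at -7/4 and contributes nothing to the residue; only the rational part matters.
At the order-1 pole -7/4 set g(θ) = (θ - (-7/4))*(rational part) = -31*θ**2/3 + 5*θ/9 - 11/28.
Simple pole: residue = g(a) at a = -7/4, which is -33275/1008.
List the singular points by increasing real part (a conjugate pair: the negative imaginary part first).

Radius of convergence at 0: 7/4.
At -5/2: an algebraic (square-root) branch point.
At -7/4: a pole of order 1; residue -33275/1008.


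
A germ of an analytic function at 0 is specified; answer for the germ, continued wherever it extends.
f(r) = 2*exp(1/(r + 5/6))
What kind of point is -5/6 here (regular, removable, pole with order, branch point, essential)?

The point is an essential singularity.

The exponent 1/(r - (-5/6)) has a pole at -5/6, so exp(1/(r - (-5/6))) takes every nonzero value near it: an essential singularity (not a pole of any order).


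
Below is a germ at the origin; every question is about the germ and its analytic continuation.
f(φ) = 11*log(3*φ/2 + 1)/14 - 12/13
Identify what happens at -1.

The point is a regular point.

There is no denominator, hence no pole anywhere.
Branch term log(1 - φ/(-2/3)): argument at -1 is -1/2, nonzero, so -1 is not its branch point (a point on a principal cut is still regular for the continued germ).
So the germ continues analytically to -1.
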